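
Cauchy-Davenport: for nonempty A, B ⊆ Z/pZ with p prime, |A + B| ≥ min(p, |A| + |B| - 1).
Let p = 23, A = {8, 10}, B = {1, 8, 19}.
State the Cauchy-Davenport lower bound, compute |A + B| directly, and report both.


Cauchy-Davenport: |A + B| ≥ min(p, |A| + |B| - 1) for A, B nonempty in Z/pZ.
|A| = 2, |B| = 3, p = 23.
CD lower bound = min(23, 2 + 3 - 1) = min(23, 4) = 4.
Compute A + B mod 23 directly:
a = 8: 8+1=9, 8+8=16, 8+19=4
a = 10: 10+1=11, 10+8=18, 10+19=6
A + B = {4, 6, 9, 11, 16, 18}, so |A + B| = 6.
Verify: 6 ≥ 4? Yes ✓.

CD lower bound = 4, actual |A + B| = 6.


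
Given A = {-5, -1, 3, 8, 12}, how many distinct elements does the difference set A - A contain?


A - A = {a - a' : a, a' ∈ A}; |A| = 5.
Bounds: 2|A|-1 ≤ |A - A| ≤ |A|² - |A| + 1, i.e. 9 ≤ |A - A| ≤ 21.
Note: 0 ∈ A - A always (from a - a). The set is symmetric: if d ∈ A - A then -d ∈ A - A.
Enumerate nonzero differences d = a - a' with a > a' (then include -d):
Positive differences: {4, 5, 8, 9, 13, 17}
Full difference set: {0} ∪ (positive diffs) ∪ (negative diffs).
|A - A| = 1 + 2·6 = 13 (matches direct enumeration: 13).

|A - A| = 13


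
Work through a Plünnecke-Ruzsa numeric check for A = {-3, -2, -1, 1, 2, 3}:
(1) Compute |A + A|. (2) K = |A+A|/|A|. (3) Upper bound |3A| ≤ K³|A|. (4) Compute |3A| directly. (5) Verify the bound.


|A| = 6.
Step 1: Compute A + A by enumerating all 36 pairs.
A + A = {-6, -5, -4, -3, -2, -1, 0, 1, 2, 3, 4, 5, 6}, so |A + A| = 13.
Step 2: Doubling constant K = |A + A|/|A| = 13/6 = 13/6 ≈ 2.1667.
Step 3: Plünnecke-Ruzsa gives |3A| ≤ K³·|A| = (2.1667)³ · 6 ≈ 61.0278.
Step 4: Compute 3A = A + A + A directly by enumerating all triples (a,b,c) ∈ A³; |3A| = 19.
Step 5: Check 19 ≤ 61.0278? Yes ✓.

K = 13/6, Plünnecke-Ruzsa bound K³|A| ≈ 61.0278, |3A| = 19, inequality holds.


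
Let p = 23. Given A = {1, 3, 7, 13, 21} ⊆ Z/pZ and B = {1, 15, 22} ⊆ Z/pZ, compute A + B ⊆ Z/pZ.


Work in Z/23Z: reduce every sum a + b modulo 23.
Enumerate all 15 pairs:
a = 1: 1+1=2, 1+15=16, 1+22=0
a = 3: 3+1=4, 3+15=18, 3+22=2
a = 7: 7+1=8, 7+15=22, 7+22=6
a = 13: 13+1=14, 13+15=5, 13+22=12
a = 21: 21+1=22, 21+15=13, 21+22=20
Distinct residues collected: {0, 2, 4, 5, 6, 8, 12, 13, 14, 16, 18, 20, 22}
|A + B| = 13 (out of 23 total residues).

A + B = {0, 2, 4, 5, 6, 8, 12, 13, 14, 16, 18, 20, 22}


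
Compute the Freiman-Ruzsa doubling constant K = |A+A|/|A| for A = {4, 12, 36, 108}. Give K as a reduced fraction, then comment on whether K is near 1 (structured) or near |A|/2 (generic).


|A| = 4.
Compute A + A by enumerating all 16 pairs.
A + A = {8, 16, 24, 40, 48, 72, 112, 120, 144, 216}, so |A + A| = 10.
K = |A + A| / |A| = 10/4 = 5/2 ≈ 2.5000.
Reference: AP of size 4 gives K = 7/4 ≈ 1.7500; a fully generic set of size 4 gives K ≈ 2.5000.

|A| = 4, |A + A| = 10, K = 10/4 = 5/2.


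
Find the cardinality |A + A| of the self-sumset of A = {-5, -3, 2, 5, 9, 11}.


A + A = {a + a' : a, a' ∈ A}; |A| = 6.
General bounds: 2|A| - 1 ≤ |A + A| ≤ |A|(|A|+1)/2, i.e. 11 ≤ |A + A| ≤ 21.
Lower bound 2|A|-1 is attained iff A is an arithmetic progression.
Enumerate sums a + a' for a ≤ a' (symmetric, so this suffices):
a = -5: -5+-5=-10, -5+-3=-8, -5+2=-3, -5+5=0, -5+9=4, -5+11=6
a = -3: -3+-3=-6, -3+2=-1, -3+5=2, -3+9=6, -3+11=8
a = 2: 2+2=4, 2+5=7, 2+9=11, 2+11=13
a = 5: 5+5=10, 5+9=14, 5+11=16
a = 9: 9+9=18, 9+11=20
a = 11: 11+11=22
Distinct sums: {-10, -8, -6, -3, -1, 0, 2, 4, 6, 7, 8, 10, 11, 13, 14, 16, 18, 20, 22}
|A + A| = 19

|A + A| = 19


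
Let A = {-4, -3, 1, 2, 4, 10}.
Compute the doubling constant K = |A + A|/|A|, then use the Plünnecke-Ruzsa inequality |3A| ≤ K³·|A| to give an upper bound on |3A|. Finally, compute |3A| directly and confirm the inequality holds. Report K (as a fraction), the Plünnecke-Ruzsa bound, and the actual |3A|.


|A| = 6.
Step 1: Compute A + A by enumerating all 36 pairs.
A + A = {-8, -7, -6, -3, -2, -1, 0, 1, 2, 3, 4, 5, 6, 7, 8, 11, 12, 14, 20}, so |A + A| = 19.
Step 2: Doubling constant K = |A + A|/|A| = 19/6 = 19/6 ≈ 3.1667.
Step 3: Plünnecke-Ruzsa gives |3A| ≤ K³·|A| = (3.1667)³ · 6 ≈ 190.5278.
Step 4: Compute 3A = A + A + A directly by enumerating all triples (a,b,c) ∈ A³; |3A| = 34.
Step 5: Check 34 ≤ 190.5278? Yes ✓.

K = 19/6, Plünnecke-Ruzsa bound K³|A| ≈ 190.5278, |3A| = 34, inequality holds.


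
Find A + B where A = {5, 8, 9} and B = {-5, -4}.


A + B = {a + b : a ∈ A, b ∈ B}.
Enumerate all |A|·|B| = 3·2 = 6 pairs (a, b) and collect distinct sums.
a = 5: 5+-5=0, 5+-4=1
a = 8: 8+-5=3, 8+-4=4
a = 9: 9+-5=4, 9+-4=5
Collecting distinct sums: A + B = {0, 1, 3, 4, 5}
|A + B| = 5

A + B = {0, 1, 3, 4, 5}


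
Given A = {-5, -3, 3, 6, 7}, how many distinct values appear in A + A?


A + A = {a + a' : a, a' ∈ A}; |A| = 5.
General bounds: 2|A| - 1 ≤ |A + A| ≤ |A|(|A|+1)/2, i.e. 9 ≤ |A + A| ≤ 15.
Lower bound 2|A|-1 is attained iff A is an arithmetic progression.
Enumerate sums a + a' for a ≤ a' (symmetric, so this suffices):
a = -5: -5+-5=-10, -5+-3=-8, -5+3=-2, -5+6=1, -5+7=2
a = -3: -3+-3=-6, -3+3=0, -3+6=3, -3+7=4
a = 3: 3+3=6, 3+6=9, 3+7=10
a = 6: 6+6=12, 6+7=13
a = 7: 7+7=14
Distinct sums: {-10, -8, -6, -2, 0, 1, 2, 3, 4, 6, 9, 10, 12, 13, 14}
|A + A| = 15

|A + A| = 15


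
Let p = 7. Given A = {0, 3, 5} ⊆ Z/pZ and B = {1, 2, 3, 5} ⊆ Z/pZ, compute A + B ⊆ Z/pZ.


Work in Z/7Z: reduce every sum a + b modulo 7.
Enumerate all 12 pairs:
a = 0: 0+1=1, 0+2=2, 0+3=3, 0+5=5
a = 3: 3+1=4, 3+2=5, 3+3=6, 3+5=1
a = 5: 5+1=6, 5+2=0, 5+3=1, 5+5=3
Distinct residues collected: {0, 1, 2, 3, 4, 5, 6}
|A + B| = 7 (out of 7 total residues).

A + B = {0, 1, 2, 3, 4, 5, 6}


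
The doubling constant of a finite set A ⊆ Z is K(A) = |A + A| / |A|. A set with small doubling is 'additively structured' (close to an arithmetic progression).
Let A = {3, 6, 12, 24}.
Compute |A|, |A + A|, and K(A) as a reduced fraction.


|A| = 4.
Compute A + A by enumerating all 16 pairs.
A + A = {6, 9, 12, 15, 18, 24, 27, 30, 36, 48}, so |A + A| = 10.
K = |A + A| / |A| = 10/4 = 5/2 ≈ 2.5000.
Reference: AP of size 4 gives K = 7/4 ≈ 1.7500; a fully generic set of size 4 gives K ≈ 2.5000.

|A| = 4, |A + A| = 10, K = 10/4 = 5/2.


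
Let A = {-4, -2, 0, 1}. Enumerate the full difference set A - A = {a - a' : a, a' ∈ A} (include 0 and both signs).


A - A = {a - a' : a, a' ∈ A}.
Compute a - a' for each ordered pair (a, a'):
a = -4: -4--4=0, -4--2=-2, -4-0=-4, -4-1=-5
a = -2: -2--4=2, -2--2=0, -2-0=-2, -2-1=-3
a = 0: 0--4=4, 0--2=2, 0-0=0, 0-1=-1
a = 1: 1--4=5, 1--2=3, 1-0=1, 1-1=0
Collecting distinct values (and noting 0 appears from a-a):
A - A = {-5, -4, -3, -2, -1, 0, 1, 2, 3, 4, 5}
|A - A| = 11

A - A = {-5, -4, -3, -2, -1, 0, 1, 2, 3, 4, 5}


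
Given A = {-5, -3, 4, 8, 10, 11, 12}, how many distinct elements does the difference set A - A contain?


A - A = {a - a' : a, a' ∈ A}; |A| = 7.
Bounds: 2|A|-1 ≤ |A - A| ≤ |A|² - |A| + 1, i.e. 13 ≤ |A - A| ≤ 43.
Note: 0 ∈ A - A always (from a - a). The set is symmetric: if d ∈ A - A then -d ∈ A - A.
Enumerate nonzero differences d = a - a' with a > a' (then include -d):
Positive differences: {1, 2, 3, 4, 6, 7, 8, 9, 11, 13, 14, 15, 16, 17}
Full difference set: {0} ∪ (positive diffs) ∪ (negative diffs).
|A - A| = 1 + 2·14 = 29 (matches direct enumeration: 29).

|A - A| = 29


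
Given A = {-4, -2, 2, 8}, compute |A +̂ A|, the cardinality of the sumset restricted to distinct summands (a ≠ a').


Restricted sumset: A +̂ A = {a + a' : a ∈ A, a' ∈ A, a ≠ a'}.
Equivalently, take A + A and drop any sum 2a that is achievable ONLY as a + a for a ∈ A (i.e. sums representable only with equal summands).
Enumerate pairs (a, a') with a < a' (symmetric, so each unordered pair gives one sum; this covers all a ≠ a'):
  -4 + -2 = -6
  -4 + 2 = -2
  -4 + 8 = 4
  -2 + 2 = 0
  -2 + 8 = 6
  2 + 8 = 10
Collected distinct sums: {-6, -2, 0, 4, 6, 10}
|A +̂ A| = 6
(Reference bound: |A +̂ A| ≥ 2|A| - 3 for |A| ≥ 2, with |A| = 4 giving ≥ 5.)

|A +̂ A| = 6


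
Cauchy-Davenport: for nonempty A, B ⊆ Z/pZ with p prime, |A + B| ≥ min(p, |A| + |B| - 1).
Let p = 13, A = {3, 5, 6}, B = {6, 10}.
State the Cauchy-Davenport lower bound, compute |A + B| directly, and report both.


Cauchy-Davenport: |A + B| ≥ min(p, |A| + |B| - 1) for A, B nonempty in Z/pZ.
|A| = 3, |B| = 2, p = 13.
CD lower bound = min(13, 3 + 2 - 1) = min(13, 4) = 4.
Compute A + B mod 13 directly:
a = 3: 3+6=9, 3+10=0
a = 5: 5+6=11, 5+10=2
a = 6: 6+6=12, 6+10=3
A + B = {0, 2, 3, 9, 11, 12}, so |A + B| = 6.
Verify: 6 ≥ 4? Yes ✓.

CD lower bound = 4, actual |A + B| = 6.


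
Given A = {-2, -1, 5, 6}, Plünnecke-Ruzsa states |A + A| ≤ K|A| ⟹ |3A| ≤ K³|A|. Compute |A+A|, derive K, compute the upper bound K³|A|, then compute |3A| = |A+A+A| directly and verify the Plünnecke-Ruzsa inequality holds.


|A| = 4.
Step 1: Compute A + A by enumerating all 16 pairs.
A + A = {-4, -3, -2, 3, 4, 5, 10, 11, 12}, so |A + A| = 9.
Step 2: Doubling constant K = |A + A|/|A| = 9/4 = 9/4 ≈ 2.2500.
Step 3: Plünnecke-Ruzsa gives |3A| ≤ K³·|A| = (2.2500)³ · 4 ≈ 45.5625.
Step 4: Compute 3A = A + A + A directly by enumerating all triples (a,b,c) ∈ A³; |3A| = 16.
Step 5: Check 16 ≤ 45.5625? Yes ✓.

K = 9/4, Plünnecke-Ruzsa bound K³|A| ≈ 45.5625, |3A| = 16, inequality holds.


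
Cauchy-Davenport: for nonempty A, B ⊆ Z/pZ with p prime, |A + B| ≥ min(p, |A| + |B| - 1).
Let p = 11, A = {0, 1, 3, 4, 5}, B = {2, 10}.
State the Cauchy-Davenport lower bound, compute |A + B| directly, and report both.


Cauchy-Davenport: |A + B| ≥ min(p, |A| + |B| - 1) for A, B nonempty in Z/pZ.
|A| = 5, |B| = 2, p = 11.
CD lower bound = min(11, 5 + 2 - 1) = min(11, 6) = 6.
Compute A + B mod 11 directly:
a = 0: 0+2=2, 0+10=10
a = 1: 1+2=3, 1+10=0
a = 3: 3+2=5, 3+10=2
a = 4: 4+2=6, 4+10=3
a = 5: 5+2=7, 5+10=4
A + B = {0, 2, 3, 4, 5, 6, 7, 10}, so |A + B| = 8.
Verify: 8 ≥ 6? Yes ✓.

CD lower bound = 6, actual |A + B| = 8.


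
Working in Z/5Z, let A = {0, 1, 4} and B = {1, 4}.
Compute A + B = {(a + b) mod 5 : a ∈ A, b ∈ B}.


Work in Z/5Z: reduce every sum a + b modulo 5.
Enumerate all 6 pairs:
a = 0: 0+1=1, 0+4=4
a = 1: 1+1=2, 1+4=0
a = 4: 4+1=0, 4+4=3
Distinct residues collected: {0, 1, 2, 3, 4}
|A + B| = 5 (out of 5 total residues).

A + B = {0, 1, 2, 3, 4}


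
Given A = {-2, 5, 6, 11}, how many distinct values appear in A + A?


A + A = {a + a' : a, a' ∈ A}; |A| = 4.
General bounds: 2|A| - 1 ≤ |A + A| ≤ |A|(|A|+1)/2, i.e. 7 ≤ |A + A| ≤ 10.
Lower bound 2|A|-1 is attained iff A is an arithmetic progression.
Enumerate sums a + a' for a ≤ a' (symmetric, so this suffices):
a = -2: -2+-2=-4, -2+5=3, -2+6=4, -2+11=9
a = 5: 5+5=10, 5+6=11, 5+11=16
a = 6: 6+6=12, 6+11=17
a = 11: 11+11=22
Distinct sums: {-4, 3, 4, 9, 10, 11, 12, 16, 17, 22}
|A + A| = 10

|A + A| = 10


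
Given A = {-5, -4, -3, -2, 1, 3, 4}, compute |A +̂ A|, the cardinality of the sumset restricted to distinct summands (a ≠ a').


Restricted sumset: A +̂ A = {a + a' : a ∈ A, a' ∈ A, a ≠ a'}.
Equivalently, take A + A and drop any sum 2a that is achievable ONLY as a + a for a ∈ A (i.e. sums representable only with equal summands).
Enumerate pairs (a, a') with a < a' (symmetric, so each unordered pair gives one sum; this covers all a ≠ a'):
  -5 + -4 = -9
  -5 + -3 = -8
  -5 + -2 = -7
  -5 + 1 = -4
  -5 + 3 = -2
  -5 + 4 = -1
  -4 + -3 = -7
  -4 + -2 = -6
  -4 + 1 = -3
  -4 + 3 = -1
  -4 + 4 = 0
  -3 + -2 = -5
  -3 + 1 = -2
  -3 + 3 = 0
  -3 + 4 = 1
  -2 + 1 = -1
  -2 + 3 = 1
  -2 + 4 = 2
  1 + 3 = 4
  1 + 4 = 5
  3 + 4 = 7
Collected distinct sums: {-9, -8, -7, -6, -5, -4, -3, -2, -1, 0, 1, 2, 4, 5, 7}
|A +̂ A| = 15
(Reference bound: |A +̂ A| ≥ 2|A| - 3 for |A| ≥ 2, with |A| = 7 giving ≥ 11.)

|A +̂ A| = 15


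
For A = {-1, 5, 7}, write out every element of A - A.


A - A = {a - a' : a, a' ∈ A}.
Compute a - a' for each ordered pair (a, a'):
a = -1: -1--1=0, -1-5=-6, -1-7=-8
a = 5: 5--1=6, 5-5=0, 5-7=-2
a = 7: 7--1=8, 7-5=2, 7-7=0
Collecting distinct values (and noting 0 appears from a-a):
A - A = {-8, -6, -2, 0, 2, 6, 8}
|A - A| = 7

A - A = {-8, -6, -2, 0, 2, 6, 8}


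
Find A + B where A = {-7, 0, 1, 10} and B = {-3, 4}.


A + B = {a + b : a ∈ A, b ∈ B}.
Enumerate all |A|·|B| = 4·2 = 8 pairs (a, b) and collect distinct sums.
a = -7: -7+-3=-10, -7+4=-3
a = 0: 0+-3=-3, 0+4=4
a = 1: 1+-3=-2, 1+4=5
a = 10: 10+-3=7, 10+4=14
Collecting distinct sums: A + B = {-10, -3, -2, 4, 5, 7, 14}
|A + B| = 7

A + B = {-10, -3, -2, 4, 5, 7, 14}


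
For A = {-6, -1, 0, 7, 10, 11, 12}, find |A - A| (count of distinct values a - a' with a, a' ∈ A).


A - A = {a - a' : a, a' ∈ A}; |A| = 7.
Bounds: 2|A|-1 ≤ |A - A| ≤ |A|² - |A| + 1, i.e. 13 ≤ |A - A| ≤ 43.
Note: 0 ∈ A - A always (from a - a). The set is symmetric: if d ∈ A - A then -d ∈ A - A.
Enumerate nonzero differences d = a - a' with a > a' (then include -d):
Positive differences: {1, 2, 3, 4, 5, 6, 7, 8, 10, 11, 12, 13, 16, 17, 18}
Full difference set: {0} ∪ (positive diffs) ∪ (negative diffs).
|A - A| = 1 + 2·15 = 31 (matches direct enumeration: 31).

|A - A| = 31


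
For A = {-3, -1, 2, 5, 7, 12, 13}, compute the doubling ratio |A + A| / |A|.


|A| = 7.
Compute A + A by enumerating all 49 pairs.
A + A = {-6, -4, -2, -1, 1, 2, 4, 6, 7, 9, 10, 11, 12, 14, 15, 17, 18, 19, 20, 24, 25, 26}, so |A + A| = 22.
K = |A + A| / |A| = 22/7 (already in lowest terms) ≈ 3.1429.
Reference: AP of size 7 gives K = 13/7 ≈ 1.8571; a fully generic set of size 7 gives K ≈ 4.0000.

|A| = 7, |A + A| = 22, K = 22/7.


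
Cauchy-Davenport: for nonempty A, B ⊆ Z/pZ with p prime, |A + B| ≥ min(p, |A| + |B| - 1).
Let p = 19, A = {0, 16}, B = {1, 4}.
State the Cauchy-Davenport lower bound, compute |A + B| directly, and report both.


Cauchy-Davenport: |A + B| ≥ min(p, |A| + |B| - 1) for A, B nonempty in Z/pZ.
|A| = 2, |B| = 2, p = 19.
CD lower bound = min(19, 2 + 2 - 1) = min(19, 3) = 3.
Compute A + B mod 19 directly:
a = 0: 0+1=1, 0+4=4
a = 16: 16+1=17, 16+4=1
A + B = {1, 4, 17}, so |A + B| = 3.
Verify: 3 ≥ 3? Yes ✓.

CD lower bound = 3, actual |A + B| = 3.


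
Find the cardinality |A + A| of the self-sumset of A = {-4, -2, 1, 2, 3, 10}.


A + A = {a + a' : a, a' ∈ A}; |A| = 6.
General bounds: 2|A| - 1 ≤ |A + A| ≤ |A|(|A|+1)/2, i.e. 11 ≤ |A + A| ≤ 21.
Lower bound 2|A|-1 is attained iff A is an arithmetic progression.
Enumerate sums a + a' for a ≤ a' (symmetric, so this suffices):
a = -4: -4+-4=-8, -4+-2=-6, -4+1=-3, -4+2=-2, -4+3=-1, -4+10=6
a = -2: -2+-2=-4, -2+1=-1, -2+2=0, -2+3=1, -2+10=8
a = 1: 1+1=2, 1+2=3, 1+3=4, 1+10=11
a = 2: 2+2=4, 2+3=5, 2+10=12
a = 3: 3+3=6, 3+10=13
a = 10: 10+10=20
Distinct sums: {-8, -6, -4, -3, -2, -1, 0, 1, 2, 3, 4, 5, 6, 8, 11, 12, 13, 20}
|A + A| = 18

|A + A| = 18


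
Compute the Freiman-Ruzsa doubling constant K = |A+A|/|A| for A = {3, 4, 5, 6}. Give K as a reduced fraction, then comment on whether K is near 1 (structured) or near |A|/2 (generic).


|A| = 4.
Compute A + A by enumerating all 16 pairs.
A + A = {6, 7, 8, 9, 10, 11, 12}, so |A + A| = 7.
K = |A + A| / |A| = 7/4 (already in lowest terms) ≈ 1.7500.
Reference: AP of size 4 gives K = 7/4 ≈ 1.7500; a fully generic set of size 4 gives K ≈ 2.5000.

|A| = 4, |A + A| = 7, K = 7/4.


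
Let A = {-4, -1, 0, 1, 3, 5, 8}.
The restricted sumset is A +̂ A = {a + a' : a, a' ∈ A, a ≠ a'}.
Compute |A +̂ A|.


Restricted sumset: A +̂ A = {a + a' : a ∈ A, a' ∈ A, a ≠ a'}.
Equivalently, take A + A and drop any sum 2a that is achievable ONLY as a + a for a ∈ A (i.e. sums representable only with equal summands).
Enumerate pairs (a, a') with a < a' (symmetric, so each unordered pair gives one sum; this covers all a ≠ a'):
  -4 + -1 = -5
  -4 + 0 = -4
  -4 + 1 = -3
  -4 + 3 = -1
  -4 + 5 = 1
  -4 + 8 = 4
  -1 + 0 = -1
  -1 + 1 = 0
  -1 + 3 = 2
  -1 + 5 = 4
  -1 + 8 = 7
  0 + 1 = 1
  0 + 3 = 3
  0 + 5 = 5
  0 + 8 = 8
  1 + 3 = 4
  1 + 5 = 6
  1 + 8 = 9
  3 + 5 = 8
  3 + 8 = 11
  5 + 8 = 13
Collected distinct sums: {-5, -4, -3, -1, 0, 1, 2, 3, 4, 5, 6, 7, 8, 9, 11, 13}
|A +̂ A| = 16
(Reference bound: |A +̂ A| ≥ 2|A| - 3 for |A| ≥ 2, with |A| = 7 giving ≥ 11.)

|A +̂ A| = 16


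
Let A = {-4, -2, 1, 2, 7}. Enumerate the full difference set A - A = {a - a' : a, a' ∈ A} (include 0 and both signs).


A - A = {a - a' : a, a' ∈ A}.
Compute a - a' for each ordered pair (a, a'):
a = -4: -4--4=0, -4--2=-2, -4-1=-5, -4-2=-6, -4-7=-11
a = -2: -2--4=2, -2--2=0, -2-1=-3, -2-2=-4, -2-7=-9
a = 1: 1--4=5, 1--2=3, 1-1=0, 1-2=-1, 1-7=-6
a = 2: 2--4=6, 2--2=4, 2-1=1, 2-2=0, 2-7=-5
a = 7: 7--4=11, 7--2=9, 7-1=6, 7-2=5, 7-7=0
Collecting distinct values (and noting 0 appears from a-a):
A - A = {-11, -9, -6, -5, -4, -3, -2, -1, 0, 1, 2, 3, 4, 5, 6, 9, 11}
|A - A| = 17

A - A = {-11, -9, -6, -5, -4, -3, -2, -1, 0, 1, 2, 3, 4, 5, 6, 9, 11}


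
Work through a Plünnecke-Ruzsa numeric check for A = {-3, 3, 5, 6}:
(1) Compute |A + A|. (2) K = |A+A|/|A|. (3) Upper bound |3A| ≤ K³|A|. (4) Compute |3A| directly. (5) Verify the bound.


|A| = 4.
Step 1: Compute A + A by enumerating all 16 pairs.
A + A = {-6, 0, 2, 3, 6, 8, 9, 10, 11, 12}, so |A + A| = 10.
Step 2: Doubling constant K = |A + A|/|A| = 10/4 = 10/4 ≈ 2.5000.
Step 3: Plünnecke-Ruzsa gives |3A| ≤ K³·|A| = (2.5000)³ · 4 ≈ 62.5000.
Step 4: Compute 3A = A + A + A directly by enumerating all triples (a,b,c) ∈ A³; |3A| = 18.
Step 5: Check 18 ≤ 62.5000? Yes ✓.

K = 10/4, Plünnecke-Ruzsa bound K³|A| ≈ 62.5000, |3A| = 18, inequality holds.


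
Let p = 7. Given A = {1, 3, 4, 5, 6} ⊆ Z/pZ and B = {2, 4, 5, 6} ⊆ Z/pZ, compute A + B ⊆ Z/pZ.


Work in Z/7Z: reduce every sum a + b modulo 7.
Enumerate all 20 pairs:
a = 1: 1+2=3, 1+4=5, 1+5=6, 1+6=0
a = 3: 3+2=5, 3+4=0, 3+5=1, 3+6=2
a = 4: 4+2=6, 4+4=1, 4+5=2, 4+6=3
a = 5: 5+2=0, 5+4=2, 5+5=3, 5+6=4
a = 6: 6+2=1, 6+4=3, 6+5=4, 6+6=5
Distinct residues collected: {0, 1, 2, 3, 4, 5, 6}
|A + B| = 7 (out of 7 total residues).

A + B = {0, 1, 2, 3, 4, 5, 6}


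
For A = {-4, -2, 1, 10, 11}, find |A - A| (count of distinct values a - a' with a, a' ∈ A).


A - A = {a - a' : a, a' ∈ A}; |A| = 5.
Bounds: 2|A|-1 ≤ |A - A| ≤ |A|² - |A| + 1, i.e. 9 ≤ |A - A| ≤ 21.
Note: 0 ∈ A - A always (from a - a). The set is symmetric: if d ∈ A - A then -d ∈ A - A.
Enumerate nonzero differences d = a - a' with a > a' (then include -d):
Positive differences: {1, 2, 3, 5, 9, 10, 12, 13, 14, 15}
Full difference set: {0} ∪ (positive diffs) ∪ (negative diffs).
|A - A| = 1 + 2·10 = 21 (matches direct enumeration: 21).

|A - A| = 21


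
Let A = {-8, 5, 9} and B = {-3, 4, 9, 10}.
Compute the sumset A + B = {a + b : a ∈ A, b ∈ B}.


A + B = {a + b : a ∈ A, b ∈ B}.
Enumerate all |A|·|B| = 3·4 = 12 pairs (a, b) and collect distinct sums.
a = -8: -8+-3=-11, -8+4=-4, -8+9=1, -8+10=2
a = 5: 5+-3=2, 5+4=9, 5+9=14, 5+10=15
a = 9: 9+-3=6, 9+4=13, 9+9=18, 9+10=19
Collecting distinct sums: A + B = {-11, -4, 1, 2, 6, 9, 13, 14, 15, 18, 19}
|A + B| = 11

A + B = {-11, -4, 1, 2, 6, 9, 13, 14, 15, 18, 19}


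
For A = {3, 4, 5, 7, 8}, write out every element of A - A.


A - A = {a - a' : a, a' ∈ A}.
Compute a - a' for each ordered pair (a, a'):
a = 3: 3-3=0, 3-4=-1, 3-5=-2, 3-7=-4, 3-8=-5
a = 4: 4-3=1, 4-4=0, 4-5=-1, 4-7=-3, 4-8=-4
a = 5: 5-3=2, 5-4=1, 5-5=0, 5-7=-2, 5-8=-3
a = 7: 7-3=4, 7-4=3, 7-5=2, 7-7=0, 7-8=-1
a = 8: 8-3=5, 8-4=4, 8-5=3, 8-7=1, 8-8=0
Collecting distinct values (and noting 0 appears from a-a):
A - A = {-5, -4, -3, -2, -1, 0, 1, 2, 3, 4, 5}
|A - A| = 11

A - A = {-5, -4, -3, -2, -1, 0, 1, 2, 3, 4, 5}


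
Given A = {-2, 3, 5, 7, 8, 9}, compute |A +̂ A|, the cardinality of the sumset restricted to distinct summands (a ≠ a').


Restricted sumset: A +̂ A = {a + a' : a ∈ A, a' ∈ A, a ≠ a'}.
Equivalently, take A + A and drop any sum 2a that is achievable ONLY as a + a for a ∈ A (i.e. sums representable only with equal summands).
Enumerate pairs (a, a') with a < a' (symmetric, so each unordered pair gives one sum; this covers all a ≠ a'):
  -2 + 3 = 1
  -2 + 5 = 3
  -2 + 7 = 5
  -2 + 8 = 6
  -2 + 9 = 7
  3 + 5 = 8
  3 + 7 = 10
  3 + 8 = 11
  3 + 9 = 12
  5 + 7 = 12
  5 + 8 = 13
  5 + 9 = 14
  7 + 8 = 15
  7 + 9 = 16
  8 + 9 = 17
Collected distinct sums: {1, 3, 5, 6, 7, 8, 10, 11, 12, 13, 14, 15, 16, 17}
|A +̂ A| = 14
(Reference bound: |A +̂ A| ≥ 2|A| - 3 for |A| ≥ 2, with |A| = 6 giving ≥ 9.)

|A +̂ A| = 14


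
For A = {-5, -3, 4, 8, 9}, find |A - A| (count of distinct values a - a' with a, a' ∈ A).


A - A = {a - a' : a, a' ∈ A}; |A| = 5.
Bounds: 2|A|-1 ≤ |A - A| ≤ |A|² - |A| + 1, i.e. 9 ≤ |A - A| ≤ 21.
Note: 0 ∈ A - A always (from a - a). The set is symmetric: if d ∈ A - A then -d ∈ A - A.
Enumerate nonzero differences d = a - a' with a > a' (then include -d):
Positive differences: {1, 2, 4, 5, 7, 9, 11, 12, 13, 14}
Full difference set: {0} ∪ (positive diffs) ∪ (negative diffs).
|A - A| = 1 + 2·10 = 21 (matches direct enumeration: 21).

|A - A| = 21


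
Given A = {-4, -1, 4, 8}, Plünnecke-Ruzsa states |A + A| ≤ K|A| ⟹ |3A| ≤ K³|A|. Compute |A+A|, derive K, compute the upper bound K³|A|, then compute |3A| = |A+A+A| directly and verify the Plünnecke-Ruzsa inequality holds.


|A| = 4.
Step 1: Compute A + A by enumerating all 16 pairs.
A + A = {-8, -5, -2, 0, 3, 4, 7, 8, 12, 16}, so |A + A| = 10.
Step 2: Doubling constant K = |A + A|/|A| = 10/4 = 10/4 ≈ 2.5000.
Step 3: Plünnecke-Ruzsa gives |3A| ≤ K³·|A| = (2.5000)³ · 4 ≈ 62.5000.
Step 4: Compute 3A = A + A + A directly by enumerating all triples (a,b,c) ∈ A³; |3A| = 19.
Step 5: Check 19 ≤ 62.5000? Yes ✓.

K = 10/4, Plünnecke-Ruzsa bound K³|A| ≈ 62.5000, |3A| = 19, inequality holds.


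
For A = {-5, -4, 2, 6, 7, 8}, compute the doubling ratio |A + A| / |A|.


|A| = 6.
Compute A + A by enumerating all 36 pairs.
A + A = {-10, -9, -8, -3, -2, 1, 2, 3, 4, 8, 9, 10, 12, 13, 14, 15, 16}, so |A + A| = 17.
K = |A + A| / |A| = 17/6 (already in lowest terms) ≈ 2.8333.
Reference: AP of size 6 gives K = 11/6 ≈ 1.8333; a fully generic set of size 6 gives K ≈ 3.5000.

|A| = 6, |A + A| = 17, K = 17/6.


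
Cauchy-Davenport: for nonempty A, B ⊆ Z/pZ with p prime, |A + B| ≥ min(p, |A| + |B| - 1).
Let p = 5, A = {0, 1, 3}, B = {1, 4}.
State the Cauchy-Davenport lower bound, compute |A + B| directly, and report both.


Cauchy-Davenport: |A + B| ≥ min(p, |A| + |B| - 1) for A, B nonempty in Z/pZ.
|A| = 3, |B| = 2, p = 5.
CD lower bound = min(5, 3 + 2 - 1) = min(5, 4) = 4.
Compute A + B mod 5 directly:
a = 0: 0+1=1, 0+4=4
a = 1: 1+1=2, 1+4=0
a = 3: 3+1=4, 3+4=2
A + B = {0, 1, 2, 4}, so |A + B| = 4.
Verify: 4 ≥ 4? Yes ✓.

CD lower bound = 4, actual |A + B| = 4.


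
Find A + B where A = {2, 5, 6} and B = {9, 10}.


A + B = {a + b : a ∈ A, b ∈ B}.
Enumerate all |A|·|B| = 3·2 = 6 pairs (a, b) and collect distinct sums.
a = 2: 2+9=11, 2+10=12
a = 5: 5+9=14, 5+10=15
a = 6: 6+9=15, 6+10=16
Collecting distinct sums: A + B = {11, 12, 14, 15, 16}
|A + B| = 5

A + B = {11, 12, 14, 15, 16}


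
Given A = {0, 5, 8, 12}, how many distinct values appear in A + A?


A + A = {a + a' : a, a' ∈ A}; |A| = 4.
General bounds: 2|A| - 1 ≤ |A + A| ≤ |A|(|A|+1)/2, i.e. 7 ≤ |A + A| ≤ 10.
Lower bound 2|A|-1 is attained iff A is an arithmetic progression.
Enumerate sums a + a' for a ≤ a' (symmetric, so this suffices):
a = 0: 0+0=0, 0+5=5, 0+8=8, 0+12=12
a = 5: 5+5=10, 5+8=13, 5+12=17
a = 8: 8+8=16, 8+12=20
a = 12: 12+12=24
Distinct sums: {0, 5, 8, 10, 12, 13, 16, 17, 20, 24}
|A + A| = 10

|A + A| = 10


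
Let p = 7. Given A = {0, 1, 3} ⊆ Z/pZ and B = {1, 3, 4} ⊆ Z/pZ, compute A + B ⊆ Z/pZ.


Work in Z/7Z: reduce every sum a + b modulo 7.
Enumerate all 9 pairs:
a = 0: 0+1=1, 0+3=3, 0+4=4
a = 1: 1+1=2, 1+3=4, 1+4=5
a = 3: 3+1=4, 3+3=6, 3+4=0
Distinct residues collected: {0, 1, 2, 3, 4, 5, 6}
|A + B| = 7 (out of 7 total residues).

A + B = {0, 1, 2, 3, 4, 5, 6}


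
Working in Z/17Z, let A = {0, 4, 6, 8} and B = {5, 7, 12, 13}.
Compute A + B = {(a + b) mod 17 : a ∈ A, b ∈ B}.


Work in Z/17Z: reduce every sum a + b modulo 17.
Enumerate all 16 pairs:
a = 0: 0+5=5, 0+7=7, 0+12=12, 0+13=13
a = 4: 4+5=9, 4+7=11, 4+12=16, 4+13=0
a = 6: 6+5=11, 6+7=13, 6+12=1, 6+13=2
a = 8: 8+5=13, 8+7=15, 8+12=3, 8+13=4
Distinct residues collected: {0, 1, 2, 3, 4, 5, 7, 9, 11, 12, 13, 15, 16}
|A + B| = 13 (out of 17 total residues).

A + B = {0, 1, 2, 3, 4, 5, 7, 9, 11, 12, 13, 15, 16}


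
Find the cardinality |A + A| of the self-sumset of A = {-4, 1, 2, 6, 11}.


A + A = {a + a' : a, a' ∈ A}; |A| = 5.
General bounds: 2|A| - 1 ≤ |A + A| ≤ |A|(|A|+1)/2, i.e. 9 ≤ |A + A| ≤ 15.
Lower bound 2|A|-1 is attained iff A is an arithmetic progression.
Enumerate sums a + a' for a ≤ a' (symmetric, so this suffices):
a = -4: -4+-4=-8, -4+1=-3, -4+2=-2, -4+6=2, -4+11=7
a = 1: 1+1=2, 1+2=3, 1+6=7, 1+11=12
a = 2: 2+2=4, 2+6=8, 2+11=13
a = 6: 6+6=12, 6+11=17
a = 11: 11+11=22
Distinct sums: {-8, -3, -2, 2, 3, 4, 7, 8, 12, 13, 17, 22}
|A + A| = 12

|A + A| = 12


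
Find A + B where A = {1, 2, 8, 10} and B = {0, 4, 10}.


A + B = {a + b : a ∈ A, b ∈ B}.
Enumerate all |A|·|B| = 4·3 = 12 pairs (a, b) and collect distinct sums.
a = 1: 1+0=1, 1+4=5, 1+10=11
a = 2: 2+0=2, 2+4=6, 2+10=12
a = 8: 8+0=8, 8+4=12, 8+10=18
a = 10: 10+0=10, 10+4=14, 10+10=20
Collecting distinct sums: A + B = {1, 2, 5, 6, 8, 10, 11, 12, 14, 18, 20}
|A + B| = 11

A + B = {1, 2, 5, 6, 8, 10, 11, 12, 14, 18, 20}


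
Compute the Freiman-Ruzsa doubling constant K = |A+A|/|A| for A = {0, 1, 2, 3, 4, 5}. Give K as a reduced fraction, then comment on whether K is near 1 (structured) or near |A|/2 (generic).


|A| = 6.
Compute A + A by enumerating all 36 pairs.
A + A = {0, 1, 2, 3, 4, 5, 6, 7, 8, 9, 10}, so |A + A| = 11.
K = |A + A| / |A| = 11/6 (already in lowest terms) ≈ 1.8333.
Reference: AP of size 6 gives K = 11/6 ≈ 1.8333; a fully generic set of size 6 gives K ≈ 3.5000.

|A| = 6, |A + A| = 11, K = 11/6.


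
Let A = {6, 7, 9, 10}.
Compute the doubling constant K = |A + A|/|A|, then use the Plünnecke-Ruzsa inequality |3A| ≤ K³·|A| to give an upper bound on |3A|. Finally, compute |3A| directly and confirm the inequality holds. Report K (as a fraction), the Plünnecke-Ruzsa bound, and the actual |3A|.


|A| = 4.
Step 1: Compute A + A by enumerating all 16 pairs.
A + A = {12, 13, 14, 15, 16, 17, 18, 19, 20}, so |A + A| = 9.
Step 2: Doubling constant K = |A + A|/|A| = 9/4 = 9/4 ≈ 2.2500.
Step 3: Plünnecke-Ruzsa gives |3A| ≤ K³·|A| = (2.2500)³ · 4 ≈ 45.5625.
Step 4: Compute 3A = A + A + A directly by enumerating all triples (a,b,c) ∈ A³; |3A| = 13.
Step 5: Check 13 ≤ 45.5625? Yes ✓.

K = 9/4, Plünnecke-Ruzsa bound K³|A| ≈ 45.5625, |3A| = 13, inequality holds.


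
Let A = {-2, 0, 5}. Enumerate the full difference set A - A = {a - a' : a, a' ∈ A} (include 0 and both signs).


A - A = {a - a' : a, a' ∈ A}.
Compute a - a' for each ordered pair (a, a'):
a = -2: -2--2=0, -2-0=-2, -2-5=-7
a = 0: 0--2=2, 0-0=0, 0-5=-5
a = 5: 5--2=7, 5-0=5, 5-5=0
Collecting distinct values (and noting 0 appears from a-a):
A - A = {-7, -5, -2, 0, 2, 5, 7}
|A - A| = 7

A - A = {-7, -5, -2, 0, 2, 5, 7}


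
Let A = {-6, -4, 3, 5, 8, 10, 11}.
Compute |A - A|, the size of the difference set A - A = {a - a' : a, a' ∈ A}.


A - A = {a - a' : a, a' ∈ A}; |A| = 7.
Bounds: 2|A|-1 ≤ |A - A| ≤ |A|² - |A| + 1, i.e. 13 ≤ |A - A| ≤ 43.
Note: 0 ∈ A - A always (from a - a). The set is symmetric: if d ∈ A - A then -d ∈ A - A.
Enumerate nonzero differences d = a - a' with a > a' (then include -d):
Positive differences: {1, 2, 3, 5, 6, 7, 8, 9, 11, 12, 14, 15, 16, 17}
Full difference set: {0} ∪ (positive diffs) ∪ (negative diffs).
|A - A| = 1 + 2·14 = 29 (matches direct enumeration: 29).

|A - A| = 29


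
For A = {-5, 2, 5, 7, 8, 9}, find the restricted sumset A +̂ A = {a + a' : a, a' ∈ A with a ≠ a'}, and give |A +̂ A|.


Restricted sumset: A +̂ A = {a + a' : a ∈ A, a' ∈ A, a ≠ a'}.
Equivalently, take A + A and drop any sum 2a that is achievable ONLY as a + a for a ∈ A (i.e. sums representable only with equal summands).
Enumerate pairs (a, a') with a < a' (symmetric, so each unordered pair gives one sum; this covers all a ≠ a'):
  -5 + 2 = -3
  -5 + 5 = 0
  -5 + 7 = 2
  -5 + 8 = 3
  -5 + 9 = 4
  2 + 5 = 7
  2 + 7 = 9
  2 + 8 = 10
  2 + 9 = 11
  5 + 7 = 12
  5 + 8 = 13
  5 + 9 = 14
  7 + 8 = 15
  7 + 9 = 16
  8 + 9 = 17
Collected distinct sums: {-3, 0, 2, 3, 4, 7, 9, 10, 11, 12, 13, 14, 15, 16, 17}
|A +̂ A| = 15
(Reference bound: |A +̂ A| ≥ 2|A| - 3 for |A| ≥ 2, with |A| = 6 giving ≥ 9.)

|A +̂ A| = 15


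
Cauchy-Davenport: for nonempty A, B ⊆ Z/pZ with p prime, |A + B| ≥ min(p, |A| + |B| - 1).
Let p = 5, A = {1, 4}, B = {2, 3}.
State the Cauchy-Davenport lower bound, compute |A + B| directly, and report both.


Cauchy-Davenport: |A + B| ≥ min(p, |A| + |B| - 1) for A, B nonempty in Z/pZ.
|A| = 2, |B| = 2, p = 5.
CD lower bound = min(5, 2 + 2 - 1) = min(5, 3) = 3.
Compute A + B mod 5 directly:
a = 1: 1+2=3, 1+3=4
a = 4: 4+2=1, 4+3=2
A + B = {1, 2, 3, 4}, so |A + B| = 4.
Verify: 4 ≥ 3? Yes ✓.

CD lower bound = 3, actual |A + B| = 4.


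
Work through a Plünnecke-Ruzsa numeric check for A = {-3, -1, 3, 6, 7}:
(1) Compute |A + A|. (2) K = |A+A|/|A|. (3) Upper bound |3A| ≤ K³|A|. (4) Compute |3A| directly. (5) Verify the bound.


|A| = 5.
Step 1: Compute A + A by enumerating all 25 pairs.
A + A = {-6, -4, -2, 0, 2, 3, 4, 5, 6, 9, 10, 12, 13, 14}, so |A + A| = 14.
Step 2: Doubling constant K = |A + A|/|A| = 14/5 = 14/5 ≈ 2.8000.
Step 3: Plünnecke-Ruzsa gives |3A| ≤ K³·|A| = (2.8000)³ · 5 ≈ 109.7600.
Step 4: Compute 3A = A + A + A directly by enumerating all triples (a,b,c) ∈ A³; |3A| = 26.
Step 5: Check 26 ≤ 109.7600? Yes ✓.

K = 14/5, Plünnecke-Ruzsa bound K³|A| ≈ 109.7600, |3A| = 26, inequality holds.


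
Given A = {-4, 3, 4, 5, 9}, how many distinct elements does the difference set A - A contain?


A - A = {a - a' : a, a' ∈ A}; |A| = 5.
Bounds: 2|A|-1 ≤ |A - A| ≤ |A|² - |A| + 1, i.e. 9 ≤ |A - A| ≤ 21.
Note: 0 ∈ A - A always (from a - a). The set is symmetric: if d ∈ A - A then -d ∈ A - A.
Enumerate nonzero differences d = a - a' with a > a' (then include -d):
Positive differences: {1, 2, 4, 5, 6, 7, 8, 9, 13}
Full difference set: {0} ∪ (positive diffs) ∪ (negative diffs).
|A - A| = 1 + 2·9 = 19 (matches direct enumeration: 19).

|A - A| = 19


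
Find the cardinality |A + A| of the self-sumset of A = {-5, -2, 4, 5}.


A + A = {a + a' : a, a' ∈ A}; |A| = 4.
General bounds: 2|A| - 1 ≤ |A + A| ≤ |A|(|A|+1)/2, i.e. 7 ≤ |A + A| ≤ 10.
Lower bound 2|A|-1 is attained iff A is an arithmetic progression.
Enumerate sums a + a' for a ≤ a' (symmetric, so this suffices):
a = -5: -5+-5=-10, -5+-2=-7, -5+4=-1, -5+5=0
a = -2: -2+-2=-4, -2+4=2, -2+5=3
a = 4: 4+4=8, 4+5=9
a = 5: 5+5=10
Distinct sums: {-10, -7, -4, -1, 0, 2, 3, 8, 9, 10}
|A + A| = 10

|A + A| = 10


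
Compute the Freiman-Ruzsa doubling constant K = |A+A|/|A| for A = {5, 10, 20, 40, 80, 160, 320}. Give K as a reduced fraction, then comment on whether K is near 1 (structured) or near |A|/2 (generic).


|A| = 7.
Compute A + A by enumerating all 49 pairs.
A + A = {10, 15, 20, 25, 30, 40, 45, 50, 60, 80, 85, 90, 100, 120, 160, 165, 170, 180, 200, 240, 320, 325, 330, 340, 360, 400, 480, 640}, so |A + A| = 28.
K = |A + A| / |A| = 28/7 = 4/1 ≈ 4.0000.
Reference: AP of size 7 gives K = 13/7 ≈ 1.8571; a fully generic set of size 7 gives K ≈ 4.0000.

|A| = 7, |A + A| = 28, K = 28/7 = 4/1.


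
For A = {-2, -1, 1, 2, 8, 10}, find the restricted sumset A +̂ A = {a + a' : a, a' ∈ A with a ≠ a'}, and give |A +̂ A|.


Restricted sumset: A +̂ A = {a + a' : a ∈ A, a' ∈ A, a ≠ a'}.
Equivalently, take A + A and drop any sum 2a that is achievable ONLY as a + a for a ∈ A (i.e. sums representable only with equal summands).
Enumerate pairs (a, a') with a < a' (symmetric, so each unordered pair gives one sum; this covers all a ≠ a'):
  -2 + -1 = -3
  -2 + 1 = -1
  -2 + 2 = 0
  -2 + 8 = 6
  -2 + 10 = 8
  -1 + 1 = 0
  -1 + 2 = 1
  -1 + 8 = 7
  -1 + 10 = 9
  1 + 2 = 3
  1 + 8 = 9
  1 + 10 = 11
  2 + 8 = 10
  2 + 10 = 12
  8 + 10 = 18
Collected distinct sums: {-3, -1, 0, 1, 3, 6, 7, 8, 9, 10, 11, 12, 18}
|A +̂ A| = 13
(Reference bound: |A +̂ A| ≥ 2|A| - 3 for |A| ≥ 2, with |A| = 6 giving ≥ 9.)

|A +̂ A| = 13


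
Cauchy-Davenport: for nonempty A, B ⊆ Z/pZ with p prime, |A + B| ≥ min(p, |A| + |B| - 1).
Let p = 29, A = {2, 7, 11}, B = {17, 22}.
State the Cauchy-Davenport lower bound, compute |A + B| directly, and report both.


Cauchy-Davenport: |A + B| ≥ min(p, |A| + |B| - 1) for A, B nonempty in Z/pZ.
|A| = 3, |B| = 2, p = 29.
CD lower bound = min(29, 3 + 2 - 1) = min(29, 4) = 4.
Compute A + B mod 29 directly:
a = 2: 2+17=19, 2+22=24
a = 7: 7+17=24, 7+22=0
a = 11: 11+17=28, 11+22=4
A + B = {0, 4, 19, 24, 28}, so |A + B| = 5.
Verify: 5 ≥ 4? Yes ✓.

CD lower bound = 4, actual |A + B| = 5.


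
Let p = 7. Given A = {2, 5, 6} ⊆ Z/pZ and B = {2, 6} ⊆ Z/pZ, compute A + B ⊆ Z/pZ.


Work in Z/7Z: reduce every sum a + b modulo 7.
Enumerate all 6 pairs:
a = 2: 2+2=4, 2+6=1
a = 5: 5+2=0, 5+6=4
a = 6: 6+2=1, 6+6=5
Distinct residues collected: {0, 1, 4, 5}
|A + B| = 4 (out of 7 total residues).

A + B = {0, 1, 4, 5}


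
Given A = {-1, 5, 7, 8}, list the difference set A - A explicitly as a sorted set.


A - A = {a - a' : a, a' ∈ A}.
Compute a - a' for each ordered pair (a, a'):
a = -1: -1--1=0, -1-5=-6, -1-7=-8, -1-8=-9
a = 5: 5--1=6, 5-5=0, 5-7=-2, 5-8=-3
a = 7: 7--1=8, 7-5=2, 7-7=0, 7-8=-1
a = 8: 8--1=9, 8-5=3, 8-7=1, 8-8=0
Collecting distinct values (and noting 0 appears from a-a):
A - A = {-9, -8, -6, -3, -2, -1, 0, 1, 2, 3, 6, 8, 9}
|A - A| = 13

A - A = {-9, -8, -6, -3, -2, -1, 0, 1, 2, 3, 6, 8, 9}


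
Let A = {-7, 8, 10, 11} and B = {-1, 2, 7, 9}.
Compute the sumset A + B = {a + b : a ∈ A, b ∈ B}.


A + B = {a + b : a ∈ A, b ∈ B}.
Enumerate all |A|·|B| = 4·4 = 16 pairs (a, b) and collect distinct sums.
a = -7: -7+-1=-8, -7+2=-5, -7+7=0, -7+9=2
a = 8: 8+-1=7, 8+2=10, 8+7=15, 8+9=17
a = 10: 10+-1=9, 10+2=12, 10+7=17, 10+9=19
a = 11: 11+-1=10, 11+2=13, 11+7=18, 11+9=20
Collecting distinct sums: A + B = {-8, -5, 0, 2, 7, 9, 10, 12, 13, 15, 17, 18, 19, 20}
|A + B| = 14

A + B = {-8, -5, 0, 2, 7, 9, 10, 12, 13, 15, 17, 18, 19, 20}


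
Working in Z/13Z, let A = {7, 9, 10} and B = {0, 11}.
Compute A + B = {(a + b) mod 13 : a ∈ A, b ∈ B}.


Work in Z/13Z: reduce every sum a + b modulo 13.
Enumerate all 6 pairs:
a = 7: 7+0=7, 7+11=5
a = 9: 9+0=9, 9+11=7
a = 10: 10+0=10, 10+11=8
Distinct residues collected: {5, 7, 8, 9, 10}
|A + B| = 5 (out of 13 total residues).

A + B = {5, 7, 8, 9, 10}


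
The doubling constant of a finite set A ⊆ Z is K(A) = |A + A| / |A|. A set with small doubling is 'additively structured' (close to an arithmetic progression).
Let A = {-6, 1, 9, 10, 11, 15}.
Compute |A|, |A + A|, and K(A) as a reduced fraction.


|A| = 6.
Compute A + A by enumerating all 36 pairs.
A + A = {-12, -5, 2, 3, 4, 5, 9, 10, 11, 12, 16, 18, 19, 20, 21, 22, 24, 25, 26, 30}, so |A + A| = 20.
K = |A + A| / |A| = 20/6 = 10/3 ≈ 3.3333.
Reference: AP of size 6 gives K = 11/6 ≈ 1.8333; a fully generic set of size 6 gives K ≈ 3.5000.

|A| = 6, |A + A| = 20, K = 20/6 = 10/3.


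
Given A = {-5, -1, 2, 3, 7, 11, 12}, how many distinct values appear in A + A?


A + A = {a + a' : a, a' ∈ A}; |A| = 7.
General bounds: 2|A| - 1 ≤ |A + A| ≤ |A|(|A|+1)/2, i.e. 13 ≤ |A + A| ≤ 28.
Lower bound 2|A|-1 is attained iff A is an arithmetic progression.
Enumerate sums a + a' for a ≤ a' (symmetric, so this suffices):
a = -5: -5+-5=-10, -5+-1=-6, -5+2=-3, -5+3=-2, -5+7=2, -5+11=6, -5+12=7
a = -1: -1+-1=-2, -1+2=1, -1+3=2, -1+7=6, -1+11=10, -1+12=11
a = 2: 2+2=4, 2+3=5, 2+7=9, 2+11=13, 2+12=14
a = 3: 3+3=6, 3+7=10, 3+11=14, 3+12=15
a = 7: 7+7=14, 7+11=18, 7+12=19
a = 11: 11+11=22, 11+12=23
a = 12: 12+12=24
Distinct sums: {-10, -6, -3, -2, 1, 2, 4, 5, 6, 7, 9, 10, 11, 13, 14, 15, 18, 19, 22, 23, 24}
|A + A| = 21

|A + A| = 21


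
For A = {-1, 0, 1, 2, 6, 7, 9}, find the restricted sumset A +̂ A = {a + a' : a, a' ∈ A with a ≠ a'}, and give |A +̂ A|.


Restricted sumset: A +̂ A = {a + a' : a ∈ A, a' ∈ A, a ≠ a'}.
Equivalently, take A + A and drop any sum 2a that is achievable ONLY as a + a for a ∈ A (i.e. sums representable only with equal summands).
Enumerate pairs (a, a') with a < a' (symmetric, so each unordered pair gives one sum; this covers all a ≠ a'):
  -1 + 0 = -1
  -1 + 1 = 0
  -1 + 2 = 1
  -1 + 6 = 5
  -1 + 7 = 6
  -1 + 9 = 8
  0 + 1 = 1
  0 + 2 = 2
  0 + 6 = 6
  0 + 7 = 7
  0 + 9 = 9
  1 + 2 = 3
  1 + 6 = 7
  1 + 7 = 8
  1 + 9 = 10
  2 + 6 = 8
  2 + 7 = 9
  2 + 9 = 11
  6 + 7 = 13
  6 + 9 = 15
  7 + 9 = 16
Collected distinct sums: {-1, 0, 1, 2, 3, 5, 6, 7, 8, 9, 10, 11, 13, 15, 16}
|A +̂ A| = 15
(Reference bound: |A +̂ A| ≥ 2|A| - 3 for |A| ≥ 2, with |A| = 7 giving ≥ 11.)

|A +̂ A| = 15


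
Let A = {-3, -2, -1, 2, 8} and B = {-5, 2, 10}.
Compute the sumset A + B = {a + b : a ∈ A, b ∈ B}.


A + B = {a + b : a ∈ A, b ∈ B}.
Enumerate all |A|·|B| = 5·3 = 15 pairs (a, b) and collect distinct sums.
a = -3: -3+-5=-8, -3+2=-1, -3+10=7
a = -2: -2+-5=-7, -2+2=0, -2+10=8
a = -1: -1+-5=-6, -1+2=1, -1+10=9
a = 2: 2+-5=-3, 2+2=4, 2+10=12
a = 8: 8+-5=3, 8+2=10, 8+10=18
Collecting distinct sums: A + B = {-8, -7, -6, -3, -1, 0, 1, 3, 4, 7, 8, 9, 10, 12, 18}
|A + B| = 15

A + B = {-8, -7, -6, -3, -1, 0, 1, 3, 4, 7, 8, 9, 10, 12, 18}


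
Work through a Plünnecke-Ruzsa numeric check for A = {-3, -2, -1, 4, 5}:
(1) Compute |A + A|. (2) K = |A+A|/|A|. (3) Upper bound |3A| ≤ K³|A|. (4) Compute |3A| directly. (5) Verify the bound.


|A| = 5.
Step 1: Compute A + A by enumerating all 25 pairs.
A + A = {-6, -5, -4, -3, -2, 1, 2, 3, 4, 8, 9, 10}, so |A + A| = 12.
Step 2: Doubling constant K = |A + A|/|A| = 12/5 = 12/5 ≈ 2.4000.
Step 3: Plünnecke-Ruzsa gives |3A| ≤ K³·|A| = (2.4000)³ · 5 ≈ 69.1200.
Step 4: Compute 3A = A + A + A directly by enumerating all triples (a,b,c) ∈ A³; |3A| = 22.
Step 5: Check 22 ≤ 69.1200? Yes ✓.

K = 12/5, Plünnecke-Ruzsa bound K³|A| ≈ 69.1200, |3A| = 22, inequality holds.


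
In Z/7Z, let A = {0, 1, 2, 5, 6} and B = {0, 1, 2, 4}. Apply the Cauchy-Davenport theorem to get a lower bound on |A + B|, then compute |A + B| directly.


Cauchy-Davenport: |A + B| ≥ min(p, |A| + |B| - 1) for A, B nonempty in Z/pZ.
|A| = 5, |B| = 4, p = 7.
CD lower bound = min(7, 5 + 4 - 1) = min(7, 8) = 7.
Compute A + B mod 7 directly:
a = 0: 0+0=0, 0+1=1, 0+2=2, 0+4=4
a = 1: 1+0=1, 1+1=2, 1+2=3, 1+4=5
a = 2: 2+0=2, 2+1=3, 2+2=4, 2+4=6
a = 5: 5+0=5, 5+1=6, 5+2=0, 5+4=2
a = 6: 6+0=6, 6+1=0, 6+2=1, 6+4=3
A + B = {0, 1, 2, 3, 4, 5, 6}, so |A + B| = 7.
Verify: 7 ≥ 7? Yes ✓.

CD lower bound = 7, actual |A + B| = 7.


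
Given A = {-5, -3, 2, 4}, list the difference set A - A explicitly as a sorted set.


A - A = {a - a' : a, a' ∈ A}.
Compute a - a' for each ordered pair (a, a'):
a = -5: -5--5=0, -5--3=-2, -5-2=-7, -5-4=-9
a = -3: -3--5=2, -3--3=0, -3-2=-5, -3-4=-7
a = 2: 2--5=7, 2--3=5, 2-2=0, 2-4=-2
a = 4: 4--5=9, 4--3=7, 4-2=2, 4-4=0
Collecting distinct values (and noting 0 appears from a-a):
A - A = {-9, -7, -5, -2, 0, 2, 5, 7, 9}
|A - A| = 9

A - A = {-9, -7, -5, -2, 0, 2, 5, 7, 9}


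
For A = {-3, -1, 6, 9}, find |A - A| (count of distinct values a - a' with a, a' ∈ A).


A - A = {a - a' : a, a' ∈ A}; |A| = 4.
Bounds: 2|A|-1 ≤ |A - A| ≤ |A|² - |A| + 1, i.e. 7 ≤ |A - A| ≤ 13.
Note: 0 ∈ A - A always (from a - a). The set is symmetric: if d ∈ A - A then -d ∈ A - A.
Enumerate nonzero differences d = a - a' with a > a' (then include -d):
Positive differences: {2, 3, 7, 9, 10, 12}
Full difference set: {0} ∪ (positive diffs) ∪ (negative diffs).
|A - A| = 1 + 2·6 = 13 (matches direct enumeration: 13).

|A - A| = 13
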